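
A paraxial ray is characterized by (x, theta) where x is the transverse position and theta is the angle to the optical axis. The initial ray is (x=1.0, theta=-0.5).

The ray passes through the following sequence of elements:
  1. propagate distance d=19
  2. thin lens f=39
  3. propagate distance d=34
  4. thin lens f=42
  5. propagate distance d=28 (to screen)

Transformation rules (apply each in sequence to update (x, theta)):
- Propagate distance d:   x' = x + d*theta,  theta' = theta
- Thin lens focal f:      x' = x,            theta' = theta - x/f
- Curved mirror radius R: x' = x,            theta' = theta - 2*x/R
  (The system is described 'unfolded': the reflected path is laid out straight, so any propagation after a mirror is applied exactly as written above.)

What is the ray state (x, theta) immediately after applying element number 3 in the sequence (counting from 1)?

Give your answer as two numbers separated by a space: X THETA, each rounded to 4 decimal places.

Initial: x=1.0000 theta=-0.5000
After 1 (propagate distance d=19): x=-8.5000 theta=-0.5000
After 2 (thin lens f=39): x=-8.5000 theta=-11/39 (≈-0.2821)
After 3 (propagate distance d=34): x=-1411/78 (≈-18.0897) theta=-11/39 (≈-0.2821)
Rounded to 4 decimal places: x = -18.0897, theta = -0.2821

Answer: -18.0897 -0.2821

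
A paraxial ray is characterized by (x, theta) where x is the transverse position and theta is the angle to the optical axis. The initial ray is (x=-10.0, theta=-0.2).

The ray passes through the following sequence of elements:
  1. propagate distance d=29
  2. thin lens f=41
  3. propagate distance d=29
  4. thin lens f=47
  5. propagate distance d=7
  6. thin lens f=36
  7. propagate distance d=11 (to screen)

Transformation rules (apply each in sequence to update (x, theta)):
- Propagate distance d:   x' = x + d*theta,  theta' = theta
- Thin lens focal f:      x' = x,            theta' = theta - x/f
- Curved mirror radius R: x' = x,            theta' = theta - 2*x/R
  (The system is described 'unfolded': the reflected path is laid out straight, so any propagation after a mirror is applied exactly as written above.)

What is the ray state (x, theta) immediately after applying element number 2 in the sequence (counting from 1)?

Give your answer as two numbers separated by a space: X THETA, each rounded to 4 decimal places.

Initial: x=-10.0000 theta=-0.2000
After 1 (propagate distance d=29): x=-15.8000 theta=-0.2000
After 2 (thin lens f=41): x=-15.8000 theta=38/205 (≈0.1854)
Rounded to 4 decimal places: x = -15.8000, theta = 0.1854

Answer: -15.8000 0.1854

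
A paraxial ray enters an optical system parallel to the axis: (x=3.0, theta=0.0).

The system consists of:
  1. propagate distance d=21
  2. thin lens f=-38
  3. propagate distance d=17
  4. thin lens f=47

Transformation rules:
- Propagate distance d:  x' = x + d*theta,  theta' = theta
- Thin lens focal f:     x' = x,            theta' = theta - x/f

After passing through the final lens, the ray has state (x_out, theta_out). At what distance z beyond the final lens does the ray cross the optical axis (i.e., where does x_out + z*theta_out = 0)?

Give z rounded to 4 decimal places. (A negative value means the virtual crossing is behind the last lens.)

Initial: x=3.0000 theta=0.0000
After 1 (propagate distance d=21): x=3.0000 theta=0.0000
After 2 (thin lens f=-38): x=3.0000 theta=3/38 (≈0.0789)
After 3 (propagate distance d=17): x=165/38 (≈4.3421) theta=3/38 (≈0.0789)
After 4 (thin lens f=47): x=165/38 (≈4.3421) theta=-12/893 (≈-0.0134)
z_focus = -x_out/theta_out = -(165/38)/(-12/893) = 323.1250
Rounded to 4 decimal places: z = 323.1250

Answer: 323.1250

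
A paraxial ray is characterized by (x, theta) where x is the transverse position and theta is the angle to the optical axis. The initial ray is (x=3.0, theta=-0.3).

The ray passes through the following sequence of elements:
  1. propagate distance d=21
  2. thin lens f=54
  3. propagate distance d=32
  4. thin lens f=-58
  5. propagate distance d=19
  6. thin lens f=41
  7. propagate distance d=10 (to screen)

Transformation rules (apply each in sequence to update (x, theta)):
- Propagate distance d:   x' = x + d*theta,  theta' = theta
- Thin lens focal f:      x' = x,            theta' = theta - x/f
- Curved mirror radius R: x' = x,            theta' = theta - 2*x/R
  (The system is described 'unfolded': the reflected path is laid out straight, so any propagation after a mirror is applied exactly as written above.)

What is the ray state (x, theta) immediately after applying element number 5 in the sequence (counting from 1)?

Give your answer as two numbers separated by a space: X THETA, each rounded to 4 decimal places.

Answer: -19.0686 -0.4276

Derivation:
Initial: x=3.0000 theta=-0.3000
After 1 (propagate distance d=21): x=-3.3000 theta=-0.3000
After 2 (thin lens f=54): x=-3.3000 theta=-43/180 (≈-0.2389)
After 3 (propagate distance d=32): x=-197/18 (≈-10.9444) theta=-43/180 (≈-0.2389)
After 4 (thin lens f=-58): x=-197/18 (≈-10.9444) theta=-62/145 (≈-0.4276)
After 5 (propagate distance d=19): x=-49769/2610 (≈-19.0686) theta=-62/145 (≈-0.4276)
Rounded to 4 decimal places: x = -19.0686, theta = -0.4276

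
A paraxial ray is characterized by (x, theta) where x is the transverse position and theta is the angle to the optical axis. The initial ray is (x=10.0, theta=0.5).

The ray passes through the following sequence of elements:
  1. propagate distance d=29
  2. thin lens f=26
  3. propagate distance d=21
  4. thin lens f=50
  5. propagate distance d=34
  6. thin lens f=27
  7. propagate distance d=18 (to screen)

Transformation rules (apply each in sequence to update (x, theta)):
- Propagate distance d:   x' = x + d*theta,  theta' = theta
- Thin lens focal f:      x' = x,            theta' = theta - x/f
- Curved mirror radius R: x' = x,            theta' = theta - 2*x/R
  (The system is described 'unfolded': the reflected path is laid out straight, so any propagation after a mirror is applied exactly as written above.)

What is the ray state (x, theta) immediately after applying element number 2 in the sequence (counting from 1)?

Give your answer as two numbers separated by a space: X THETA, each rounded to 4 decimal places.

Initial: x=10.0000 theta=0.5000
After 1 (propagate distance d=29): x=24.5000 theta=0.5000
After 2 (thin lens f=26): x=24.5000 theta=-23/52 (≈-0.4423)
Rounded to 4 decimal places: x = 24.5000, theta = -0.4423

Answer: 24.5000 -0.4423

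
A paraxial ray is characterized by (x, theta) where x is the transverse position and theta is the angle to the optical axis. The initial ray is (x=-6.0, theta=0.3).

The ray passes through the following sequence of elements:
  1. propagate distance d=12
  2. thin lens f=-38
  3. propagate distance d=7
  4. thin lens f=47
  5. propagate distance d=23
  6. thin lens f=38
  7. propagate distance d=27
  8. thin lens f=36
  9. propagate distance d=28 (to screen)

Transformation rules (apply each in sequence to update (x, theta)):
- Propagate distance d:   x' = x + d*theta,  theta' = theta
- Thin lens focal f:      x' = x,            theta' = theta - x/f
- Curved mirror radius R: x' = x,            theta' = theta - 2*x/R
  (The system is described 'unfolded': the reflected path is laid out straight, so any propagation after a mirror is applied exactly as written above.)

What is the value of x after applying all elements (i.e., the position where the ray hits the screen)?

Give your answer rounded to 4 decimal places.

Initial: x=-6.0000 theta=0.3000
After 1 (propagate distance d=12): x=-2.4000 theta=0.3000
After 2 (thin lens f=-38): x=-2.4000 theta=9/38 (≈0.2368)
After 3 (propagate distance d=7): x=-141/190 (≈-0.7421) theta=9/38 (≈0.2368)
After 4 (thin lens f=47): x=-141/190 (≈-0.7421) theta=24/95 (≈0.2526)
After 5 (propagate distance d=23): x=963/190 (≈5.0684) theta=24/95 (≈0.2526)
After 6 (thin lens f=38): x=963/190 (≈5.0684) theta=861/7220 (≈0.1193)
After 7 (propagate distance d=27): x=59841/7220 (≈8.2882) theta=861/7220 (≈0.1193)
After 8 (thin lens f=36): x=59841/7220 (≈8.2882) theta=-641/5776 (≈-0.1110)
After 9 (propagate distance d=28 (to screen)): x=18703/3610 (≈5.1809) theta=-641/5776 (≈-0.1110)
Rounded to 4 decimal places: x = 5.1809

Answer: 5.1809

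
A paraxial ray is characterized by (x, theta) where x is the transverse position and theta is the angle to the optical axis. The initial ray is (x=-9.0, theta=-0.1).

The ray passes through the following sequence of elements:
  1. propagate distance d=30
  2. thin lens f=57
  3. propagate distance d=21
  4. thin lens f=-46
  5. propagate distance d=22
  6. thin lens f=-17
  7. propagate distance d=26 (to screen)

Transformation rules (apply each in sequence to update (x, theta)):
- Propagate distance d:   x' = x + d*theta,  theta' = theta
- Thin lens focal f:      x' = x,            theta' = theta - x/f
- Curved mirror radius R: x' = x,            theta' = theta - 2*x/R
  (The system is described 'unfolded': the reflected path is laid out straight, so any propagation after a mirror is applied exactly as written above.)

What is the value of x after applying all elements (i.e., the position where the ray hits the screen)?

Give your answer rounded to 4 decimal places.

Initial: x=-9.0000 theta=-0.1000
After 1 (propagate distance d=30): x=-12.0000 theta=-0.1000
After 2 (thin lens f=57): x=-12.0000 theta=21/190 (≈0.1105)
After 3 (propagate distance d=21): x=-1839/190 (≈-9.6789) theta=21/190 (≈0.1105)
After 4 (thin lens f=-46): x=-1839/190 (≈-9.6789) theta=-873/8740 (≈-0.0999)
After 5 (propagate distance d=22): x=-5190/437 (≈-11.8764) theta=-873/8740 (≈-0.0999)
After 6 (thin lens f=-17): x=-5190/437 (≈-11.8764) theta=-118641/148580 (≈-0.7985)
After 7 (propagate distance d=26 (to screen)): x=-2424633/74290 (≈-32.6374) theta=-118641/148580 (≈-0.7985)
Rounded to 4 decimal places: x = -32.6374

Answer: -32.6374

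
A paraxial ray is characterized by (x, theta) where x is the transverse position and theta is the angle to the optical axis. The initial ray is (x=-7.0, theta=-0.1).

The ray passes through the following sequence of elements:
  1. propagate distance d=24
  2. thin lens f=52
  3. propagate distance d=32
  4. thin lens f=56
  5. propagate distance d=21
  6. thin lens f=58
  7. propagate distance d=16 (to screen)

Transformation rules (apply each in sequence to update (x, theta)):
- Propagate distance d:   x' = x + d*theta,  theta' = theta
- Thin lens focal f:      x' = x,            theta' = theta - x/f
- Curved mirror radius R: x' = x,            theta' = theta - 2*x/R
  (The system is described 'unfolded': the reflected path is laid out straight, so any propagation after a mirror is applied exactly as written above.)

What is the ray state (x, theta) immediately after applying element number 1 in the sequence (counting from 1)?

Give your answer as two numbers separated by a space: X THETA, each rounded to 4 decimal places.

Initial: x=-7.0000 theta=-0.1000
After 1 (propagate distance d=24): x=-9.4000 theta=-0.1000
Rounded to 4 decimal places: x = -9.4000, theta = -0.1000

Answer: -9.4000 -0.1000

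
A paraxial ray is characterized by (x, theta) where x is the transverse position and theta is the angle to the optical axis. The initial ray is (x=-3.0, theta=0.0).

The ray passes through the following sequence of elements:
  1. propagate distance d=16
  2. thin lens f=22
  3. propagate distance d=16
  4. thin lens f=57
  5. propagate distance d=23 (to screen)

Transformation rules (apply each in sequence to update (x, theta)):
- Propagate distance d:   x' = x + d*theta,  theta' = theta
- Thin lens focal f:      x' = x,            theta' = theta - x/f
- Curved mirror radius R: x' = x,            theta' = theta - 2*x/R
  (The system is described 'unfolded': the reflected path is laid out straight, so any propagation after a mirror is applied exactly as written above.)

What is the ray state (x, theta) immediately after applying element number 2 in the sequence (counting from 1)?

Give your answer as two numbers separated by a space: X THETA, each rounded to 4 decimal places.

Answer: -3.0000 0.1364

Derivation:
Initial: x=-3.0000 theta=0.0000
After 1 (propagate distance d=16): x=-3.0000 theta=0.0000
After 2 (thin lens f=22): x=-3.0000 theta=3/22 (≈0.1364)
Rounded to 4 decimal places: x = -3.0000, theta = 0.1364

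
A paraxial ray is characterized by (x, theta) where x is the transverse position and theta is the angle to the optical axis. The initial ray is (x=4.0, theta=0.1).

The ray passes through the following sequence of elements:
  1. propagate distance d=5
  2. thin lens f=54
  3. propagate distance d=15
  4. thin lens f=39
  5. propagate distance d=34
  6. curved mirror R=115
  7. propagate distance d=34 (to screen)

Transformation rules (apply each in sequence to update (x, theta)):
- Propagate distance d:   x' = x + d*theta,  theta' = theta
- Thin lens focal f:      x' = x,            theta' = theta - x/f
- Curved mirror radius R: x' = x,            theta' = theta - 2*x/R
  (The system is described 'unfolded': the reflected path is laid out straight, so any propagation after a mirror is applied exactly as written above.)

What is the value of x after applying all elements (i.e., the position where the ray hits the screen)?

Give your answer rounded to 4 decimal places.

Answer: -3.0939

Derivation:
Initial: x=4.0000 theta=0.1000
After 1 (propagate distance d=5): x=4.5000 theta=0.1000
After 2 (thin lens f=54): x=4.5000 theta=1/60 (≈0.0167)
After 3 (propagate distance d=15): x=4.7500 theta=1/60 (≈0.0167)
After 4 (thin lens f=39): x=4.7500 theta=-41/390 (≈-0.1051)
After 5 (propagate distance d=34): x=917/780 (≈1.1756) theta=-41/390 (≈-0.1051)
After 6 (curved mirror R=115): x=917/780 (≈1.1756) theta=-2816/22425 (≈-0.1256)
After 7 (propagate distance d=34 (to screen)): x=-92507/29900 (≈-3.0939) theta=-2816/22425 (≈-0.1256)
Rounded to 4 decimal places: x = -3.0939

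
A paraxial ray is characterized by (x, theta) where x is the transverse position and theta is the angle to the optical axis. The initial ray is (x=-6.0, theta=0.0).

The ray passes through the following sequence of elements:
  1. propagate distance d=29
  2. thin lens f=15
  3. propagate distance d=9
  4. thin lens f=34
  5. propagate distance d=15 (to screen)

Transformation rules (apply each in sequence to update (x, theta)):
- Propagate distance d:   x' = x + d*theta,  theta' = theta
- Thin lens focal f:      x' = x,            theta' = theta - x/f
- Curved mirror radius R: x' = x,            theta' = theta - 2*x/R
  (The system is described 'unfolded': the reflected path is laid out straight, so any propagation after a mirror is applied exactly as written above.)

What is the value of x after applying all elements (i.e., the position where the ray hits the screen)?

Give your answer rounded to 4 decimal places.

Initial: x=-6.0000 theta=0.0000
After 1 (propagate distance d=29): x=-6.0000 theta=0.0000
After 2 (thin lens f=15): x=-6.0000 theta=0.4000
After 3 (propagate distance d=9): x=-2.4000 theta=0.4000
After 4 (thin lens f=34): x=-2.4000 theta=8/17 (≈0.4706)
After 5 (propagate distance d=15 (to screen)): x=396/85 (≈4.6588) theta=8/17 (≈0.4706)
Rounded to 4 decimal places: x = 4.6588

Answer: 4.6588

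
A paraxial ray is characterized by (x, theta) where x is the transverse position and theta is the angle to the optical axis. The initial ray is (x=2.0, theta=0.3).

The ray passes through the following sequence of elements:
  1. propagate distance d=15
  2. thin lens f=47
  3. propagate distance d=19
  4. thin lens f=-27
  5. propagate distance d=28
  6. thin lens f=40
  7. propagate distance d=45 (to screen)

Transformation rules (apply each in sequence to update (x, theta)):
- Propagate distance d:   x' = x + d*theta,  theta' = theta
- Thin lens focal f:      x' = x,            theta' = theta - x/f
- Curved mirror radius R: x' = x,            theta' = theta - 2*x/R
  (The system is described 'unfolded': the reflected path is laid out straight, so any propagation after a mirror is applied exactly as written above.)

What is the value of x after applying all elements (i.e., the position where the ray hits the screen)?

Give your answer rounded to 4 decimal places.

Initial: x=2.0000 theta=0.3000
After 1 (propagate distance d=15): x=6.5000 theta=0.3000
After 2 (thin lens f=47): x=6.5000 theta=38/235 (≈0.1617)
After 3 (propagate distance d=19): x=4499/470 (≈9.5723) theta=38/235 (≈0.1617)
After 4 (thin lens f=-27): x=4499/470 (≈9.5723) theta=6551/12690 (≈0.5162)
After 5 (propagate distance d=28): x=304901/12690 (≈24.0269) theta=6551/12690 (≈0.5162)
After 6 (thin lens f=40): x=304901/12690 (≈24.0269) theta=-14287/169200 (≈-0.0844)
After 7 (propagate distance d=45 (to screen)): x=2053459/101520 (≈20.2271) theta=-14287/169200 (≈-0.0844)
Rounded to 4 decimal places: x = 20.2271

Answer: 20.2271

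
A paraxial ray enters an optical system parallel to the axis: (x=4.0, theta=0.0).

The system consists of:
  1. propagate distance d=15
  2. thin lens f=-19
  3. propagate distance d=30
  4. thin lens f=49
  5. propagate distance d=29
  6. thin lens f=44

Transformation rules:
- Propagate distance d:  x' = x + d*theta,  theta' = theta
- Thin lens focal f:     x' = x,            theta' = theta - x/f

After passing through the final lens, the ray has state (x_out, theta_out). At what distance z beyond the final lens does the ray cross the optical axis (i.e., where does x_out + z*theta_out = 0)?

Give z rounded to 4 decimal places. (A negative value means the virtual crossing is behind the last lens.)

Answer: 44.0000

Derivation:
Initial: x=4.0000 theta=0.0000
After 1 (propagate distance d=15): x=4.0000 theta=0.0000
After 2 (thin lens f=-19): x=4.0000 theta=4/19 (≈0.2105)
After 3 (propagate distance d=30): x=196/19 (≈10.3158) theta=4/19 (≈0.2105)
After 4 (thin lens f=49): x=196/19 (≈10.3158) theta=0.0000
After 5 (propagate distance d=29): x=196/19 (≈10.3158) theta=0.0000
After 6 (thin lens f=44): x=196/19 (≈10.3158) theta=-49/209 (≈-0.2344)
z_focus = -x_out/theta_out = -(196/19)/(-49/209) = 44.0000
Rounded to 4 decimal places: z = 44.0000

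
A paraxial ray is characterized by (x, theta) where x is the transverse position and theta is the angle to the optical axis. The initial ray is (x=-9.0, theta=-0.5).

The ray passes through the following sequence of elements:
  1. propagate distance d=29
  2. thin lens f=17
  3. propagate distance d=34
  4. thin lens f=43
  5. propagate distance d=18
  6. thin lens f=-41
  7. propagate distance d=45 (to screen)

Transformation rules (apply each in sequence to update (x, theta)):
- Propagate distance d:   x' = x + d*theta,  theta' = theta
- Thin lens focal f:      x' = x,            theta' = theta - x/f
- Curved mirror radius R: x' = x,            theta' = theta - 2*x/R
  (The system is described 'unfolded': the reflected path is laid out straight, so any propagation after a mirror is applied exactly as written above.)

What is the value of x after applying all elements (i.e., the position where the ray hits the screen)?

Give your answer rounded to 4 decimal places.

Answer: 74.1446

Derivation:
Initial: x=-9.0000 theta=-0.5000
After 1 (propagate distance d=29): x=-23.5000 theta=-0.5000
After 2 (thin lens f=17): x=-23.5000 theta=15/17 (≈0.8824)
After 3 (propagate distance d=34): x=6.5000 theta=15/17 (≈0.8824)
After 4 (thin lens f=43): x=6.5000 theta=1069/1462 (≈0.7312)
After 5 (propagate distance d=18): x=28745/1462 (≈19.6614) theta=1069/1462 (≈0.7312)
After 6 (thin lens f=-41): x=28745/1462 (≈19.6614) theta=36287/29971 (≈1.2107)
After 7 (propagate distance d=45 (to screen)): x=4444375/59942 (≈74.1446) theta=36287/29971 (≈1.2107)
Rounded to 4 decimal places: x = 74.1446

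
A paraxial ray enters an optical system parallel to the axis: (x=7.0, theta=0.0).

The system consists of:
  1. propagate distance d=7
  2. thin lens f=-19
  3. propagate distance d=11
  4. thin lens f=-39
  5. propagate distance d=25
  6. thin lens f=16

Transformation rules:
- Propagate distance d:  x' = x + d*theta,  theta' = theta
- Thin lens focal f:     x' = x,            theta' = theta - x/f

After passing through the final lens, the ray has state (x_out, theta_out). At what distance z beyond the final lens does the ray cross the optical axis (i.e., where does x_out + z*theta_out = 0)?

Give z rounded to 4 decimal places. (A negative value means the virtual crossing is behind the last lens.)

Initial: x=7.0000 theta=0.0000
After 1 (propagate distance d=7): x=7.0000 theta=0.0000
After 2 (thin lens f=-19): x=7.0000 theta=7/19 (≈0.3684)
After 3 (propagate distance d=11): x=210/19 (≈11.0526) theta=7/19 (≈0.3684)
After 4 (thin lens f=-39): x=210/19 (≈11.0526) theta=161/247 (≈0.6518)
After 5 (propagate distance d=25): x=6755/247 (≈27.3482) theta=161/247 (≈0.6518)
After 6 (thin lens f=16): x=6755/247 (≈27.3482) theta=-4179/3952 (≈-1.0574)
z_focus = -x_out/theta_out = -(6755/247)/(-4179/3952) = 15440/597 ≈ 25.8626
Rounded to 4 decimal places: z = 25.8626

Answer: 25.8626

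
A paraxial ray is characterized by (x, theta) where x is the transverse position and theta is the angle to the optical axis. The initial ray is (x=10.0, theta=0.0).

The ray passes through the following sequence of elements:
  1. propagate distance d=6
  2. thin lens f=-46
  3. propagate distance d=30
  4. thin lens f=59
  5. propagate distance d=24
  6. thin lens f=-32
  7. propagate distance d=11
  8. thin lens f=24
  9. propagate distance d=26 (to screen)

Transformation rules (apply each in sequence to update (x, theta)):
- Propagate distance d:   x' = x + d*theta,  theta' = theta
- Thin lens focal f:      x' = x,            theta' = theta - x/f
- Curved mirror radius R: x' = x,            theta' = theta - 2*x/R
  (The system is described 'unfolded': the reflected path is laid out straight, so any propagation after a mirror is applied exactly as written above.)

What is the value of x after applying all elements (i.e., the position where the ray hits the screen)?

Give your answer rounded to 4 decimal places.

Answer: 8.9495

Derivation:
Initial: x=10.0000 theta=0.0000
After 1 (propagate distance d=6): x=10.0000 theta=0.0000
After 2 (thin lens f=-46): x=10.0000 theta=5/23 (≈0.2174)
After 3 (propagate distance d=30): x=380/23 (≈16.5217) theta=5/23 (≈0.2174)
After 4 (thin lens f=59): x=380/23 (≈16.5217) theta=-85/1357 (≈-0.0626)
After 5 (propagate distance d=24): x=20380/1357 (≈15.0184) theta=-85/1357 (≈-0.0626)
After 6 (thin lens f=-32): x=20380/1357 (≈15.0184) theta=4415/10856 (≈0.4067)
After 7 (propagate distance d=11): x=211605/10856 (≈19.4920) theta=4415/10856 (≈0.4067)
After 8 (thin lens f=24): x=211605/10856 (≈19.4920) theta=-35215/86848 (≈-0.4055)
After 9 (propagate distance d=26 (to screen)): x=388625/43424 (≈8.9495) theta=-35215/86848 (≈-0.4055)
Rounded to 4 decimal places: x = 8.9495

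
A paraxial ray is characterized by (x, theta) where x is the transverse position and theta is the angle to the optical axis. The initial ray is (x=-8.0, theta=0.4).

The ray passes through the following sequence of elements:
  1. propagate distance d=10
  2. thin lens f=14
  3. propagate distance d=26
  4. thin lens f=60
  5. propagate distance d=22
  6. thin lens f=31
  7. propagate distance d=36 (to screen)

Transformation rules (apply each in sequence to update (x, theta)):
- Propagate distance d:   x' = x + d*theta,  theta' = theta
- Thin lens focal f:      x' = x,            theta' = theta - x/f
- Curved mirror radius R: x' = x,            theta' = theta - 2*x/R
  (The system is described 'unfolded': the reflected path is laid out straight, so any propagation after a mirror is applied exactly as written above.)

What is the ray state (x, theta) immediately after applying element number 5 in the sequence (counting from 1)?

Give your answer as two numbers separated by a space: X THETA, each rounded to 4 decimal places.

Answer: 23.8438 0.4552

Derivation:
Initial: x=-8.0000 theta=0.4000
After 1 (propagate distance d=10): x=-4.0000 theta=0.4000
After 2 (thin lens f=14): x=-4.0000 theta=24/35 (≈0.6857)
After 3 (propagate distance d=26): x=484/35 (≈13.8286) theta=24/35 (≈0.6857)
After 4 (thin lens f=60): x=484/35 (≈13.8286) theta=239/525 (≈0.4552)
After 5 (propagate distance d=22): x=12518/525 (≈23.8438) theta=239/525 (≈0.4552)
Rounded to 4 decimal places: x = 23.8438, theta = 0.4552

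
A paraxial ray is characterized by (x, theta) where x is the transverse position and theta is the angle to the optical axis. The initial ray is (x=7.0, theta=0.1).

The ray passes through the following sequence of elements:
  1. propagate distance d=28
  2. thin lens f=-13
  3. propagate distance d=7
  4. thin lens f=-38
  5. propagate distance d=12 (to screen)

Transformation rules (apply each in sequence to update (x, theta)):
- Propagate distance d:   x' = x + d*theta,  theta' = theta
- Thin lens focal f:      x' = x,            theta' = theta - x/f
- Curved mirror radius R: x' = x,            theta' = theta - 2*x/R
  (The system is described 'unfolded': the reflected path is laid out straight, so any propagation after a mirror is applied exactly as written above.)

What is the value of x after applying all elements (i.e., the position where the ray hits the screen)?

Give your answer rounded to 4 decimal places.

Initial: x=7.0000 theta=0.1000
After 1 (propagate distance d=28): x=9.8000 theta=0.1000
After 2 (thin lens f=-13): x=9.8000 theta=111/130 (≈0.8538)
After 3 (propagate distance d=7): x=2051/130 (≈15.7769) theta=111/130 (≈0.8538)
After 4 (thin lens f=-38): x=2051/130 (≈15.7769) theta=6269/4940 (≈1.2690)
After 5 (propagate distance d=12 (to screen)): x=5891/190 (≈31.0053) theta=6269/4940 (≈1.2690)
Rounded to 4 decimal places: x = 31.0053

Answer: 31.0053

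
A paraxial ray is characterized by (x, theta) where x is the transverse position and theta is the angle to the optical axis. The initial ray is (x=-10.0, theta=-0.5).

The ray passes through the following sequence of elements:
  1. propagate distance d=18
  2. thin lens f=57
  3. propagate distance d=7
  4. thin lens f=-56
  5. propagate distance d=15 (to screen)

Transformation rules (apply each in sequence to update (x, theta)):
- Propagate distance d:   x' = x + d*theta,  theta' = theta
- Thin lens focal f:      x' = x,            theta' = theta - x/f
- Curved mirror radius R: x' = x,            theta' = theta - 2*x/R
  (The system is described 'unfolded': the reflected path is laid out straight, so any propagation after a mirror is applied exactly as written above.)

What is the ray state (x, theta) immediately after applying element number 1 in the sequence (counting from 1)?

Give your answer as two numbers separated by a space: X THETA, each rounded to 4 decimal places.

Initial: x=-10.0000 theta=-0.5000
After 1 (propagate distance d=18): x=-19.0000 theta=-0.5000
Rounded to 4 decimal places: x = -19.0000, theta = -0.5000

Answer: -19.0000 -0.5000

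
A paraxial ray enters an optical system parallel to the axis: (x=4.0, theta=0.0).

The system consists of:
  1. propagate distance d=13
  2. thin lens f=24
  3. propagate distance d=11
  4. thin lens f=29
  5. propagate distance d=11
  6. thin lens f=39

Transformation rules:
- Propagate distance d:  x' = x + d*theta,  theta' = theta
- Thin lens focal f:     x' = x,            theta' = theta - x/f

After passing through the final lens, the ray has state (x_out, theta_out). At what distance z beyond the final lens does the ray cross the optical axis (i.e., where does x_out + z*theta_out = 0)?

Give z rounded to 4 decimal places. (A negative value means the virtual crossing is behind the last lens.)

Answer: -2.1346

Derivation:
Initial: x=4.0000 theta=0.0000
After 1 (propagate distance d=13): x=4.0000 theta=0.0000
After 2 (thin lens f=24): x=4.0000 theta=-1/6 (≈-0.1667)
After 3 (propagate distance d=11): x=13/6 (≈2.1667) theta=-1/6 (≈-0.1667)
After 4 (thin lens f=29): x=13/6 (≈2.1667) theta=-7/29 (≈-0.2414)
After 5 (propagate distance d=11): x=-85/174 (≈-0.4885) theta=-7/29 (≈-0.2414)
After 6 (thin lens f=39): x=-85/174 (≈-0.4885) theta=-1553/6786 (≈-0.2289)
z_focus = -x_out/theta_out = -(-85/174)/(-1553/6786) = -3315/1553 ≈ -2.1346
Rounded to 4 decimal places: z = -2.1346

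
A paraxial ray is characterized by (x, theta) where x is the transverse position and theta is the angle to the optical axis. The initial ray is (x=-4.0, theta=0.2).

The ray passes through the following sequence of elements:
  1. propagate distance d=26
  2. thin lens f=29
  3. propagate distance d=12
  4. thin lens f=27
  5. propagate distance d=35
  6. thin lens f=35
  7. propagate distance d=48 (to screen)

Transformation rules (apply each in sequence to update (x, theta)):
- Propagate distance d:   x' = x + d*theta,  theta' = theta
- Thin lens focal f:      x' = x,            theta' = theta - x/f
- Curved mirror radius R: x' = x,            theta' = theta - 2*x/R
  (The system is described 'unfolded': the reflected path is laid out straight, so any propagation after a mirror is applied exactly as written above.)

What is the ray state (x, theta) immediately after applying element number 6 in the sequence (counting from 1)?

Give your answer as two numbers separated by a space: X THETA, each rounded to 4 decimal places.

Answer: 4.6322 -0.0887

Derivation:
Initial: x=-4.0000 theta=0.2000
After 1 (propagate distance d=26): x=1.2000 theta=0.2000
After 2 (thin lens f=29): x=1.2000 theta=23/145 (≈0.1586)
After 3 (propagate distance d=12): x=90/29 (≈3.1034) theta=23/145 (≈0.1586)
After 4 (thin lens f=27): x=90/29 (≈3.1034) theta=19/435 (≈0.0437)
After 5 (propagate distance d=35): x=403/87 (≈4.6322) theta=19/435 (≈0.0437)
After 6 (thin lens f=35): x=403/87 (≈4.6322) theta=-18/203 (≈-0.0887)
Rounded to 4 decimal places: x = 4.6322, theta = -0.0887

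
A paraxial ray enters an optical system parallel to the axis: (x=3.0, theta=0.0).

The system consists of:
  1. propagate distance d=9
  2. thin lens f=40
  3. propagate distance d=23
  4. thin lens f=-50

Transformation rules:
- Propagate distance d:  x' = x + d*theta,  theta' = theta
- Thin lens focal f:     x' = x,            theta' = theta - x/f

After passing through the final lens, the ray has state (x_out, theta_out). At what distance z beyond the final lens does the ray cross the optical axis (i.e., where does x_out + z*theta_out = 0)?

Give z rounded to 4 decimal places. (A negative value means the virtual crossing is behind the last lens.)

Initial: x=3.0000 theta=0.0000
After 1 (propagate distance d=9): x=3.0000 theta=0.0000
After 2 (thin lens f=40): x=3.0000 theta=-0.0750
After 3 (propagate distance d=23): x=1.2750 theta=-0.0750
After 4 (thin lens f=-50): x=1.2750 theta=-0.0495
z_focus = -x_out/theta_out = -(1.2750)/(-0.0495) = 850/33 ≈ 25.7576
Rounded to 4 decimal places: z = 25.7576

Answer: 25.7576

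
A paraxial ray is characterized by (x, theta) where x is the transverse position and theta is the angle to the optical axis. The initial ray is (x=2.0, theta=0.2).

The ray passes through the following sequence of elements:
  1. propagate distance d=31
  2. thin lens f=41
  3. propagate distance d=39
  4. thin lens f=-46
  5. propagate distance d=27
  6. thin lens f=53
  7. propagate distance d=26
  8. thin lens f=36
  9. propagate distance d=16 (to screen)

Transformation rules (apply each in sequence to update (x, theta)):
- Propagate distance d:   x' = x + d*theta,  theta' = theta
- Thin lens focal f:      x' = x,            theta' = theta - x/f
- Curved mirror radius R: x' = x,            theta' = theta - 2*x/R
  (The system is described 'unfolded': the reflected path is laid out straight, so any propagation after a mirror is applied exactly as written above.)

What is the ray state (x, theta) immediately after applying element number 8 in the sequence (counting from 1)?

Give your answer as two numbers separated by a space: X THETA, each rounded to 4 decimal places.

Answer: 11.2641 -0.3802

Derivation:
Initial: x=2.0000 theta=0.2000
After 1 (propagate distance d=31): x=8.2000 theta=0.2000
After 2 (thin lens f=41): x=8.2000 theta=0.0000
After 3 (propagate distance d=39): x=8.2000 theta=0.0000
After 4 (thin lens f=-46): x=8.2000 theta=41/230 (≈0.1783)
After 5 (propagate distance d=27): x=2993/230 (≈13.0130) theta=41/230 (≈0.1783)
After 6 (thin lens f=53): x=2993/230 (≈13.0130) theta=-82/1219 (≈-0.0673)
After 7 (propagate distance d=26): x=137309/12190 (≈11.2641) theta=-82/1219 (≈-0.0673)
After 8 (thin lens f=36): x=137309/12190 (≈11.2641) theta=-166829/438840 (≈-0.3802)
Rounded to 4 decimal places: x = 11.2641, theta = -0.3802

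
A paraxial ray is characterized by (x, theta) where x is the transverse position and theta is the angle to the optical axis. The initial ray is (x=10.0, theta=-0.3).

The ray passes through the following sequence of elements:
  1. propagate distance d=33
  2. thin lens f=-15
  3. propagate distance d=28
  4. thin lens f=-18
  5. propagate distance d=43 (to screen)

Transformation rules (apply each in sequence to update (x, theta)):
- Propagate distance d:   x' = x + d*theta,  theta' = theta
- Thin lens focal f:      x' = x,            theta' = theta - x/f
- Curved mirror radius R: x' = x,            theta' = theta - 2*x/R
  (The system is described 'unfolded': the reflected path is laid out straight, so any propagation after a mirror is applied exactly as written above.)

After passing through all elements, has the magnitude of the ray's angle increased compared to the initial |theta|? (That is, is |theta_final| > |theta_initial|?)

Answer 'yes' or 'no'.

Initial: x=10.0000 theta=-0.3000
After 1 (propagate distance d=33): x=0.1000 theta=-0.3000
After 2 (thin lens f=-15): x=0.1000 theta=-22/75 (≈-0.2933)
After 3 (propagate distance d=28): x=-1217/150 (≈-8.1133) theta=-22/75 (≈-0.2933)
After 4 (thin lens f=-18): x=-1217/150 (≈-8.1133) theta=-2009/2700 (≈-0.7441)
After 5 (propagate distance d=43 (to screen)): x=-108293/2700 (≈-40.1085) theta=-2009/2700 (≈-0.7441)
|theta_initial|=0.3000 |theta_final|=2009/2700 (≈0.7441) -> increased

Answer: yes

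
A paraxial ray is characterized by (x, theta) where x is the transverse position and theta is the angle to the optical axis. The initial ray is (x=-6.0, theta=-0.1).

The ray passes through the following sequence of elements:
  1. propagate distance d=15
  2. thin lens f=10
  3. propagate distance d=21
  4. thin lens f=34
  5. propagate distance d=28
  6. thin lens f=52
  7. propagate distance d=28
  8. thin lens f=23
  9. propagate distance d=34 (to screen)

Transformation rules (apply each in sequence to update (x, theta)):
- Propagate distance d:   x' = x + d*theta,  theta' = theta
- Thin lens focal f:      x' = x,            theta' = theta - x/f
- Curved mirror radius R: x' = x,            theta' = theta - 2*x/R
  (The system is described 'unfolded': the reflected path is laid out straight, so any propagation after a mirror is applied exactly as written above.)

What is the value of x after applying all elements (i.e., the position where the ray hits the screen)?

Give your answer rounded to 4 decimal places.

Initial: x=-6.0000 theta=-0.1000
After 1 (propagate distance d=15): x=-7.5000 theta=-0.1000
After 2 (thin lens f=10): x=-7.5000 theta=0.6500
After 3 (propagate distance d=21): x=6.1500 theta=0.6500
After 4 (thin lens f=34): x=6.1500 theta=319/680 (≈0.4691)
After 5 (propagate distance d=28): x=6557/340 (≈19.2853) theta=319/680 (≈0.4691)
After 6 (thin lens f=52): x=6557/340 (≈19.2853) theta=1737/17680 (≈0.0982)
After 7 (propagate distance d=28): x=4870/221 (≈22.0362) theta=1737/17680 (≈0.0982)
After 8 (thin lens f=23): x=4870/221 (≈22.0362) theta=-349649/406640 (≈-0.8598)
After 9 (propagate distance d=34 (to screen)): x=-1463633/203320 (≈-7.1987) theta=-349649/406640 (≈-0.8598)
Rounded to 4 decimal places: x = -7.1987

Answer: -7.1987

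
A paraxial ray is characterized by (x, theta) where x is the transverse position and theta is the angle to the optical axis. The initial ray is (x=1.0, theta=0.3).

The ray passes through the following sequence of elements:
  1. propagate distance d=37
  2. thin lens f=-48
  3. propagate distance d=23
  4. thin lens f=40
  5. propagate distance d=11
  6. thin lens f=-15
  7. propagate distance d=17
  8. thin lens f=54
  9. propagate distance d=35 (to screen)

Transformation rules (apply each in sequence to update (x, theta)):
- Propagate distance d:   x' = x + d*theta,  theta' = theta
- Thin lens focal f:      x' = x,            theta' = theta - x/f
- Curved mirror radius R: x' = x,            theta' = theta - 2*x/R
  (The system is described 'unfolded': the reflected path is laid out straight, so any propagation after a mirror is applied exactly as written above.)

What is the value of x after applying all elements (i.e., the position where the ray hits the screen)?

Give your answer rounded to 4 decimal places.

Initial: x=1.0000 theta=0.3000
After 1 (propagate distance d=37): x=12.1000 theta=0.3000
After 2 (thin lens f=-48): x=12.1000 theta=53/96 (≈0.5521)
After 3 (propagate distance d=23): x=11903/480 (≈24.7979) theta=53/96 (≈0.5521)
After 4 (thin lens f=40): x=11903/480 (≈24.7979) theta=-1303/19200 (≈-0.0679)
After 5 (propagate distance d=11): x=153929/6400 (≈24.0514) theta=-1303/19200 (≈-0.0679)
After 6 (thin lens f=-15): x=153929/6400 (≈24.0514) theta=24569/16000 (≈1.5356)
After 7 (propagate distance d=17): x=1604991/32000 (≈50.1560) theta=24569/16000 (≈1.5356)
After 8 (thin lens f=54): x=1604991/32000 (≈50.1560) theta=349487/576000 (≈0.6067)
After 9 (propagate distance d=35 (to screen)): x=41121883/576000 (≈71.3922) theta=349487/576000 (≈0.6067)
Rounded to 4 decimal places: x = 71.3922

Answer: 71.3922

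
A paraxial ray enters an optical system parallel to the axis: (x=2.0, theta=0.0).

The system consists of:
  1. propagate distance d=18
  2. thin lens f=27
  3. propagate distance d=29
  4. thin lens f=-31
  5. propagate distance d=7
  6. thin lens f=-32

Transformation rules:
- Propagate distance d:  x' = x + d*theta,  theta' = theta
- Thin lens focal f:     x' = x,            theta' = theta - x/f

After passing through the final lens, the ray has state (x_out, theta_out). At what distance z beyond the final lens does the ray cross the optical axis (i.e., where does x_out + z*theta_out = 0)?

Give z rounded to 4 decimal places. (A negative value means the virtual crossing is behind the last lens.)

Answer: -6.9503

Derivation:
Initial: x=2.0000 theta=0.0000
After 1 (propagate distance d=18): x=2.0000 theta=0.0000
After 2 (thin lens f=27): x=2.0000 theta=-2/27 (≈-0.0741)
After 3 (propagate distance d=29): x=-4/27 (≈-0.1481) theta=-2/27 (≈-0.0741)
After 4 (thin lens f=-31): x=-4/27 (≈-0.1481) theta=-22/279 (≈-0.0789)
After 5 (propagate distance d=7): x=-586/837 (≈-0.7001) theta=-22/279 (≈-0.0789)
After 6 (thin lens f=-32): x=-586/837 (≈-0.7001) theta=-1349/13392 (≈-0.1007)
z_focus = -x_out/theta_out = -(-586/837)/(-1349/13392) = -9376/1349 ≈ -6.9503
Rounded to 4 decimal places: z = -6.9503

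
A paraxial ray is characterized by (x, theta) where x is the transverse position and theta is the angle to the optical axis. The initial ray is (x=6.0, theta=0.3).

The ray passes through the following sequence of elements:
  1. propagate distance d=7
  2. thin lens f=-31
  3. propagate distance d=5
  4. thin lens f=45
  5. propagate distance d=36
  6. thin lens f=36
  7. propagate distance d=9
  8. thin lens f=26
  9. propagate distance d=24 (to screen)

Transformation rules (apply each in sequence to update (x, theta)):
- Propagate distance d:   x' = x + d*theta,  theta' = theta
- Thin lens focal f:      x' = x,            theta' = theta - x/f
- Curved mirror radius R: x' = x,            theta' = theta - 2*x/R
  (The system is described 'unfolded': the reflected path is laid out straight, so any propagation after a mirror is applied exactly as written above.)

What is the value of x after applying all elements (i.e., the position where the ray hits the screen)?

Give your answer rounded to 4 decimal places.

Initial: x=6.0000 theta=0.3000
After 1 (propagate distance d=7): x=8.1000 theta=0.3000
After 2 (thin lens f=-31): x=8.1000 theta=87/155 (≈0.5613)
After 3 (propagate distance d=5): x=3381/310 (≈10.9065) theta=87/155 (≈0.5613)
After 4 (thin lens f=45): x=3381/310 (≈10.9065) theta=1483/4650 (≈0.3189)
After 5 (propagate distance d=36): x=34701/1550 (≈22.3877) theta=1483/4650 (≈0.3189)
After 6 (thin lens f=36): x=34701/1550 (≈22.3877) theta=-1127/3720 (≈-0.3030)
After 7 (propagate distance d=9): x=121899/6200 (≈19.6611) theta=-1127/3720 (≈-0.3030)
After 8 (thin lens f=26): x=121899/6200 (≈19.6611) theta=-512207/483600 (≈-1.0592)
After 9 (propagate distance d=24 (to screen)): x=-464141/80600 (≈-5.7586) theta=-512207/483600 (≈-1.0592)
Rounded to 4 decimal places: x = -5.7586

Answer: -5.7586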